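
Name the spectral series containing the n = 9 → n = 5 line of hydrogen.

The series is set by the lower level: n_f = 5 is the Pfund series.

Pfund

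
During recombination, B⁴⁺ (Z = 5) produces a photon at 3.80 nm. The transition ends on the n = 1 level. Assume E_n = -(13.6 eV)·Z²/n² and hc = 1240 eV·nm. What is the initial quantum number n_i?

n_i = 5

The photon energy is ΔE = hc/λ = 1240 / 3.80 = 326.3 eV.
With Z = 5, ΔE = 340.0 × (1/n_f² − 1/n_i²), so 1/n_f² − 1/n_i² = 0.9598.
With n_f = 1: 1/n_i² = 1/1 − 0.9598 = 0.04025, so n_i ≈ 4.98.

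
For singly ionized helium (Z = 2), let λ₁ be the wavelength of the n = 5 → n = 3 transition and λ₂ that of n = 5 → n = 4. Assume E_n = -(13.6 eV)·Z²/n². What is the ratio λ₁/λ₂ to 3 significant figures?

λ ∝ 1/ΔE ∝ 1/(1/n_f² − 1/n_i²), and the Z² and hc factors cancel in the ratio.
λ₁/λ₂ = (1/4² − 1/5²)/(1/3² − 1/5²) = 0.02250/0.07111 = 0.316.

0.316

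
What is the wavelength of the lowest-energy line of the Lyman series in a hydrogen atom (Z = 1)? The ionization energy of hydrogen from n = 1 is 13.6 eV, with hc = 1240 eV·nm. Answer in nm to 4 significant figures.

121.6 nm

The Lyman series terminates on n_f = 1; the first line has n_i = 1+1 = 2.
ΔE = 13.60 × (1/1² − 1/2²) = 10.20 eV.
λ = 1240 / 10.20 = 121.6 nm.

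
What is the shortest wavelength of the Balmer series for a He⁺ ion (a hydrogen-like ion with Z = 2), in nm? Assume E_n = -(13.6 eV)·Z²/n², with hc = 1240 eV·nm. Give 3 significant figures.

91.2 nm

The Balmer series has lower level n_f = 2; the series limit corresponds to n_i → ∞.
ΔE_max = 13.6 × 4 / 2² = 13.60 eV.
λ_min = 1240 / 13.60 = 91.2 nm.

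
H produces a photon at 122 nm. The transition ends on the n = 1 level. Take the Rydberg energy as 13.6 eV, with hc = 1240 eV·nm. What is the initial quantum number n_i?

n_i = 2

The photon energy is ΔE = hc/λ = 1240 / 122 = 10.16 eV.
With Z = 1, ΔE = 13.60 × (1/n_f² − 1/n_i²), so 1/n_f² − 1/n_i² = 0.7473.
With n_f = 1: 1/n_i² = 1/1 − 0.7473 = 0.2527, so n_i ≈ 1.99.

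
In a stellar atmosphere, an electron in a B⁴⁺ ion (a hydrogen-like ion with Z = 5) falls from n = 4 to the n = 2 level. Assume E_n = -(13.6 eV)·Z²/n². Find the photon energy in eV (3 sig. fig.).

The Bohr energies scale as Z², so for Z = 5: E_n = −340.0/n² eV.
E_4 = −340.0/16 = −21.25 eV and E_2 = −340.0/4 = −85.00 eV.
The photon energy is |E_4 − E_2| = 63.8 eV.

63.8 eV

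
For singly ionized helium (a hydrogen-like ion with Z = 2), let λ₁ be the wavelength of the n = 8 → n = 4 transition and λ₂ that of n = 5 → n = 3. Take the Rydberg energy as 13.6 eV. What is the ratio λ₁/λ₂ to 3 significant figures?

λ ∝ 1/ΔE ∝ 1/(1/n_f² − 1/n_i²), and the Z² and hc factors cancel in the ratio.
λ₁/λ₂ = (1/3² − 1/5²)/(1/4² − 1/8²) = 0.07111/0.04688 = 1.52.

1.52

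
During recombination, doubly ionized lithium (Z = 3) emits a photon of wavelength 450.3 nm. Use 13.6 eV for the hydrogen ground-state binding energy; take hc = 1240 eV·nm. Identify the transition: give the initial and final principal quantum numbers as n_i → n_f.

The photon energy is ΔE = hc/λ = 1240 / 450.3 = 2.754 eV.
With Z = 3, ΔE = 122.4 × (1/n_f² − 1/n_i²), so 1/n_f² − 1/n_i² = 0.02250.
Trying n_f = 4 gives 1/n_i² = 0.04000, i.e. n_i ≈ 5; this pair matches.

n_i = 5, n_f = 4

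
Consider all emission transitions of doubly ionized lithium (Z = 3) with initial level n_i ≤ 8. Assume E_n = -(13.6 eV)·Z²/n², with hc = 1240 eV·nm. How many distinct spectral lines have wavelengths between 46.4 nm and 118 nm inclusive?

5

Enumerate all n_i → n_f pairs with 1 ≤ n_f < n_i ≤ 8 and compute λ = 1240 / [13.6·9·(1/n_f² − 1/n_i²)].
Lines falling in [46.4, 118] nm: 5→2 (48.24 nm), 4→2 (54.03 nm), 3→2 (72.94 nm), 8→3 (106.1 nm), 7→3 (111.7 nm).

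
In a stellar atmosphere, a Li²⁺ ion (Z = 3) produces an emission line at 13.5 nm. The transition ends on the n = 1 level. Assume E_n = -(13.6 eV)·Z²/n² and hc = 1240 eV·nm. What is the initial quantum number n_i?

n_i = 2

The photon energy is ΔE = hc/λ = 1240 / 13.5 = 91.85 eV.
With Z = 3, ΔE = 122.4 × (1/n_f² − 1/n_i²), so 1/n_f² − 1/n_i² = 0.7504.
With n_f = 1: 1/n_i² = 1/1 − 0.7504 = 0.2496, so n_i ≈ 2.00.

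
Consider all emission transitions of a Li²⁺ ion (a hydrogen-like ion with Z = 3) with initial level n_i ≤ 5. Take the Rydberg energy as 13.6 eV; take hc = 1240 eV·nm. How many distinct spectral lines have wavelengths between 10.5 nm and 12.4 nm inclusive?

Enumerate all n_i → n_f pairs with 1 ≤ n_f < n_i ≤ 5 and compute λ = 1240 / [13.6·9·(1/n_f² − 1/n_i²)].
Lines falling in [10.5, 12.4] nm: 5→1 (10.55 nm), 4→1 (10.81 nm), 3→1 (11.40 nm).

3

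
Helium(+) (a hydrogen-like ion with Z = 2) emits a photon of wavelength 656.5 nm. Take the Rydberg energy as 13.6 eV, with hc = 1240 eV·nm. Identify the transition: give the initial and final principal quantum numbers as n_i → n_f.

The photon energy is ΔE = hc/λ = 1240 / 656.5 = 1.889 eV.
With Z = 2, ΔE = 54.40 × (1/n_f² − 1/n_i²), so 1/n_f² − 1/n_i² = 0.03472.
Trying n_f = 4 gives 1/n_i² = 0.02778, i.e. n_i ≈ 6; this pair matches.

n_i = 6, n_f = 4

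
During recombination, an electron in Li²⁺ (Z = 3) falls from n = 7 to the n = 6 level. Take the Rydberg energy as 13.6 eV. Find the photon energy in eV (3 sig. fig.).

0.902 eV

The Bohr energies scale as Z², so for Z = 3: E_n = −122.4/n² eV.
E_7 = −122.4/49 = −2.498 eV and E_6 = −122.4/36 = −3.400 eV.
The photon energy is |E_7 − E_6| = 0.902 eV.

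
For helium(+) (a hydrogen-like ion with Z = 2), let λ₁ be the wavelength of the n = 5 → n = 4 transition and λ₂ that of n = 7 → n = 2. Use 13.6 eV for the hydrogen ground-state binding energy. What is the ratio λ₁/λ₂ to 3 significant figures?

10.2

λ ∝ 1/ΔE ∝ 1/(1/n_f² − 1/n_i²), and the Z² and hc factors cancel in the ratio.
λ₁/λ₂ = (1/2² − 1/7²)/(1/4² − 1/5²) = 0.2296/0.02250 = 10.2.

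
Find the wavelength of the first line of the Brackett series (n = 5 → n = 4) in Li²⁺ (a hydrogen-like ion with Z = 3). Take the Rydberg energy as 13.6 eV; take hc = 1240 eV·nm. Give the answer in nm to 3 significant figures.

The Brackett series terminates on n_f = 4; the first line has n_i = 4+1 = 5.
ΔE = 122.4 × (1/4² − 1/5²) = 2.754 eV.
λ = 1240 / 2.754 = 450 nm.

450 nm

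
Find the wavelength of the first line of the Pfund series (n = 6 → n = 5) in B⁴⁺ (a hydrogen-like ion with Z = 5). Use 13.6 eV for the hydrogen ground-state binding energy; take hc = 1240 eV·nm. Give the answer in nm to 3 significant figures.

298 nm

The Pfund series terminates on n_f = 5; the first line has n_i = 5+1 = 6.
ΔE = 340.0 × (1/5² − 1/6²) = 4.156 eV.
λ = 1240 / 4.156 = 298 nm.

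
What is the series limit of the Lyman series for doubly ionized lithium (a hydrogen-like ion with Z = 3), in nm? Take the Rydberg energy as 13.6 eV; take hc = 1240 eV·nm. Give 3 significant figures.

The Lyman series has lower level n_f = 1; the series limit corresponds to n_i → ∞.
ΔE_max = 13.6 × 9 / 1² = 122.4 eV.
λ_min = 1240 / 122.4 = 10.1 nm.

10.1 nm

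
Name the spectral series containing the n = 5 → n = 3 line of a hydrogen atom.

The series is set by the lower level: n_f = 3 is the Paschen series.

Paschen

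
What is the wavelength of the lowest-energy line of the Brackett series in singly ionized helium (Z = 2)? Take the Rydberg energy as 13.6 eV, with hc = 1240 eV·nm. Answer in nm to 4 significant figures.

1013 nm

The Brackett series terminates on n_f = 4; the first line has n_i = 4+1 = 5.
ΔE = 54.40 × (1/4² − 1/5²) = 1.224 eV.
λ = 1240 / 1.224 = 1013 nm.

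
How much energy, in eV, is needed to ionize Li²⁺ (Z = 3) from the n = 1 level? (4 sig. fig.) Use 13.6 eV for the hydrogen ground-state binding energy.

122.4 eV

E_n = −13.6 Z²/n² = −122.4/n² eV for Z = 3.
E_1 = −122.4/1 = −122.4 eV, so ionization (to E = 0) requires 122.4 eV.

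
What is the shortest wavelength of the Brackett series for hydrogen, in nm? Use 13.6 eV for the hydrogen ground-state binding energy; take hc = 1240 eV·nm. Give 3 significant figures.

1460 nm

The Brackett series has lower level n_f = 4; the series limit corresponds to n_i → ∞.
ΔE_max = 13.6 × 1 / 4² = 0.8500 eV.
λ_min = 1240 / 0.8500 = 1460 nm.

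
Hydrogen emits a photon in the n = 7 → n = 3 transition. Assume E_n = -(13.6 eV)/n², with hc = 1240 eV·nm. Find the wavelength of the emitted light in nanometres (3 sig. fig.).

1010 nm

ΔE = 13.60 × (1/3² − 1/7²) = 13.60 × 0.09070 = 1.234 eV.
λ = hc/ΔE = 1240 / 1.234 = 1010 nm.
This line belongs to the Paschen series.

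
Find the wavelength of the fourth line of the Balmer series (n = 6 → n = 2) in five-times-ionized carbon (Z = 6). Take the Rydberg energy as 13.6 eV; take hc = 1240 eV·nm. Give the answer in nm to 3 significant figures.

The Balmer series terminates on n_f = 2; the fourth line has n_i = 2+4 = 6.
ΔE = 489.6 × (1/2² − 1/6²) = 108.8 eV.
λ = 1240 / 108.8 = 11.4 nm.

11.4 nm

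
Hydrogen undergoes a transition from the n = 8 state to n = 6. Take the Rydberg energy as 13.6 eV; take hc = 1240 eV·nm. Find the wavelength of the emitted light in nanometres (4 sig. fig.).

ΔE = 13.60 × (1/6² − 1/8²) = 13.60 × 0.01215 = 0.1653 eV.
λ = hc/ΔE = 1240 / 0.1653 = 7503 nm.

7503 nm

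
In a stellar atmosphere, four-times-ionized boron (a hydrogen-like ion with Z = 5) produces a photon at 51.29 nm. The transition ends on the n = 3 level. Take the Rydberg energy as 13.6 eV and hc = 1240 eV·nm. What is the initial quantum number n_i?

n_i = 5

The photon energy is ΔE = hc/λ = 1240 / 51.29 = 24.18 eV.
With Z = 5, ΔE = 340.0 × (1/n_f² − 1/n_i²), so 1/n_f² − 1/n_i² = 0.07111.
With n_f = 3: 1/n_i² = 1/9 − 0.07111 = 0.04000, so n_i ≈ 5.00.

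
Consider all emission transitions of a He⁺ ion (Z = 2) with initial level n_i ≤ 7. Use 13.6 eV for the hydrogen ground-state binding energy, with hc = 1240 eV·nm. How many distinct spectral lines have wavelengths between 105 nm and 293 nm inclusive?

Enumerate all n_i → n_f pairs with 1 ≤ n_f < n_i ≤ 7 and compute λ = 1240 / [13.6·4·(1/n_f² − 1/n_i²)].
Lines falling in [105, 293] nm: 5→2 (108.5 nm), 4→2 (121.6 nm), 3→2 (164.1 nm), 7→3 (251.3 nm), 6→3 (273.5 nm).

5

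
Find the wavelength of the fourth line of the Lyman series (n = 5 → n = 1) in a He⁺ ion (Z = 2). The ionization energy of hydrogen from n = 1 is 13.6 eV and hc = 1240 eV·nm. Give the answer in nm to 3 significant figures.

23.7 nm

The Lyman series terminates on n_f = 1; the fourth line has n_i = 1+4 = 5.
ΔE = 54.40 × (1/1² − 1/5²) = 52.22 eV.
λ = 1240 / 52.22 = 23.7 nm.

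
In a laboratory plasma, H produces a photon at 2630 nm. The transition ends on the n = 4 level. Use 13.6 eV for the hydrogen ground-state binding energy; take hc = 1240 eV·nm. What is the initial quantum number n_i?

The photon energy is ΔE = hc/λ = 1240 / 2630 = 0.4715 eV.
With Z = 1, ΔE = 13.60 × (1/n_f² − 1/n_i²), so 1/n_f² − 1/n_i² = 0.03467.
With n_f = 4: 1/n_i² = 1/16 − 0.03467 = 0.02783, so n_i ≈ 5.99.

n_i = 6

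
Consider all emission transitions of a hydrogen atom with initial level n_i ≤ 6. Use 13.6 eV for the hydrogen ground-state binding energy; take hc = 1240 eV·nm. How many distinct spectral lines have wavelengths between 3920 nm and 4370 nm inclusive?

1

Enumerate all n_i → n_f pairs with 1 ≤ n_f < n_i ≤ 6 and compute λ = 1240 / [13.6·1·(1/n_f² − 1/n_i²)].
Lines falling in [3920, 4370] nm: 5→4 (4052 nm).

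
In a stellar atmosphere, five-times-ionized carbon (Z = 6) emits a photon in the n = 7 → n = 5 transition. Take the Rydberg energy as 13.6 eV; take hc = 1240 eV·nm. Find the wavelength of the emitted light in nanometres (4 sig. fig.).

129.3 nm

For Z = 6 the level energies scale as Z², so the effective Rydberg energy is 13.6 × 36 = 489.6 eV.
ΔE = 489.6 × (1/5² − 1/7²) = 489.6 × 0.01959 = 9.592 eV.
λ = hc/ΔE = 1240 / 9.592 = 129.3 nm.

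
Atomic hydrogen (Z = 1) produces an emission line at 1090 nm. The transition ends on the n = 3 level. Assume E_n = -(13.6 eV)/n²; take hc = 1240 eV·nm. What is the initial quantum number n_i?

The photon energy is ΔE = hc/λ = 1240 / 1090 = 1.138 eV.
With Z = 1, ΔE = 13.60 × (1/n_f² − 1/n_i²), so 1/n_f² − 1/n_i² = 0.08365.
With n_f = 3: 1/n_i² = 1/9 − 0.08365 = 0.02746, so n_i ≈ 6.03.

n_i = 6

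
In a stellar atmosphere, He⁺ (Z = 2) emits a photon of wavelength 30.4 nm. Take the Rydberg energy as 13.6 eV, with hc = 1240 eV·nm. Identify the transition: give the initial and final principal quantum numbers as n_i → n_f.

n_i = 2, n_f = 1

The photon energy is ΔE = hc/λ = 1240 / 30.4 = 40.79 eV.
With Z = 2, ΔE = 54.40 × (1/n_f² − 1/n_i²), so 1/n_f² − 1/n_i² = 0.7498.
Trying n_f = 1 gives 1/n_i² = 0.2502, i.e. n_i ≈ 2; this pair matches.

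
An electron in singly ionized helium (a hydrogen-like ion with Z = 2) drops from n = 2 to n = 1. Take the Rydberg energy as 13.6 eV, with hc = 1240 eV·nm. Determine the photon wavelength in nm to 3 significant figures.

For Z = 2 the level energies scale as Z², so the effective Rydberg energy is 13.6 × 4 = 54.40 eV.
ΔE = 54.40 × (1/1² − 1/2²) = 54.40 × 0.7500 = 40.80 eV.
λ = hc/ΔE = 1240 / 40.80 = 30.4 nm.

30.4 nm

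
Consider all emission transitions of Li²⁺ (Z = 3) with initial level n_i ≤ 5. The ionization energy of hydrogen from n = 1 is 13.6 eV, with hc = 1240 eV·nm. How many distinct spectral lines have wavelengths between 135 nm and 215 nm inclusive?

2

Enumerate all n_i → n_f pairs with 1 ≤ n_f < n_i ≤ 5 and compute λ = 1240 / [13.6·9·(1/n_f² − 1/n_i²)].
Lines falling in [135, 215] nm: 5→3 (142.5 nm), 4→3 (208.4 nm).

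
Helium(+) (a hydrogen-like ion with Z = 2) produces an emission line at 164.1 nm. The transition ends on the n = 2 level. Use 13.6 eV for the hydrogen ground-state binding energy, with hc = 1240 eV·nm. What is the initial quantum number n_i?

n_i = 3

The photon energy is ΔE = hc/λ = 1240 / 164.1 = 7.556 eV.
With Z = 2, ΔE = 54.40 × (1/n_f² − 1/n_i²), so 1/n_f² − 1/n_i² = 0.1389.
With n_f = 2: 1/n_i² = 1/4 − 0.1389 = 0.1111, so n_i ≈ 3.00.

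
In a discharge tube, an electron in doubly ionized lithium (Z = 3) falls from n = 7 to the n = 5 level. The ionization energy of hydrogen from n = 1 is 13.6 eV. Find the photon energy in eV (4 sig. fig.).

The Bohr energies scale as Z², so for Z = 3: E_n = −122.4/n² eV.
E_7 = −122.4/49 = −2.498 eV and E_5 = −122.4/25 = −4.896 eV.
The photon energy is |E_7 − E_5| = 2.398 eV.

2.398 eV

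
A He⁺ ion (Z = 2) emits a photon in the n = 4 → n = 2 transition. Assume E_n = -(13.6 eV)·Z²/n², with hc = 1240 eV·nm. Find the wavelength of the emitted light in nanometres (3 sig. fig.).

122 nm

For Z = 2 the level energies scale as Z², so the effective Rydberg energy is 13.6 × 4 = 54.40 eV.
ΔE = 54.40 × (1/2² − 1/4²) = 54.40 × 0.1875 = 10.20 eV.
λ = hc/ΔE = 1240 / 10.20 = 122 nm.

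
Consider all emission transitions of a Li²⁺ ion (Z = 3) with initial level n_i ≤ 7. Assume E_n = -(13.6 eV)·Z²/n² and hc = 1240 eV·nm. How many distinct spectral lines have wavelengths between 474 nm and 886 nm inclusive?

2

Enumerate all n_i → n_f pairs with 1 ≤ n_f < n_i ≤ 7 and compute λ = 1240 / [13.6·9·(1/n_f² − 1/n_i²)].
Lines falling in [474, 886] nm: 7→5 (517.1 nm), 6→5 (828.9 nm).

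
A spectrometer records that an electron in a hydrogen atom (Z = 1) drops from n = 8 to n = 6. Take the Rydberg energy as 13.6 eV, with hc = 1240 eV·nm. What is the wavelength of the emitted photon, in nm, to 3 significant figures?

ΔE = 13.60 × (1/6² − 1/8²) = 13.60 × 0.01215 = 0.1653 eV.
λ = hc/ΔE = 1240 / 0.1653 = 7500 nm.

7500 nm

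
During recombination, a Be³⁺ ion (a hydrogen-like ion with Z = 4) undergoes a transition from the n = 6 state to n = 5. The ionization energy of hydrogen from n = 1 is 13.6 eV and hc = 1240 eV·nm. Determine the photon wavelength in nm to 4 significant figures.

466.2 nm

For Z = 4 the level energies scale as Z², so the effective Rydberg energy is 13.6 × 16 = 217.6 eV.
ΔE = 217.6 × (1/5² − 1/6²) = 217.6 × 0.01222 = 2.660 eV.
λ = hc/ΔE = 1240 / 2.660 = 466.2 nm.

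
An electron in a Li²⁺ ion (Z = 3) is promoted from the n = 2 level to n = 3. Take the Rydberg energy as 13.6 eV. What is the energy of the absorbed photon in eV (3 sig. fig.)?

17.0 eV

The Bohr energies scale as Z², so for Z = 3: E_n = −122.4/n² eV.
E_3 = −122.4/9 = −13.60 eV and E_2 = −122.4/4 = −30.60 eV.
The photon energy is |E_3 − E_2| = 17.0 eV.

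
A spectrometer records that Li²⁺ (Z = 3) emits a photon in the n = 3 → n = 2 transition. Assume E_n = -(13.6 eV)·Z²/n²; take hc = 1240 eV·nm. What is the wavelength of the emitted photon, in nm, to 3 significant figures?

72.9 nm

For Z = 3 the level energies scale as Z², so the effective Rydberg energy is 13.6 × 9 = 122.4 eV.
ΔE = 122.4 × (1/2² − 1/3²) = 122.4 × 0.1389 = 17.00 eV.
λ = hc/ΔE = 1240 / 17.00 = 72.9 nm.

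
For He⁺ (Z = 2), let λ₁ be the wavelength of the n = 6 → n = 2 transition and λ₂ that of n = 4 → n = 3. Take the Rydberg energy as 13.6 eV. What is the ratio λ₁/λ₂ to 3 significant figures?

λ ∝ 1/ΔE ∝ 1/(1/n_f² − 1/n_i²), and the Z² and hc factors cancel in the ratio.
λ₁/λ₂ = (1/3² − 1/4²)/(1/2² − 1/6²) = 0.04861/0.2222 = 0.219.

0.219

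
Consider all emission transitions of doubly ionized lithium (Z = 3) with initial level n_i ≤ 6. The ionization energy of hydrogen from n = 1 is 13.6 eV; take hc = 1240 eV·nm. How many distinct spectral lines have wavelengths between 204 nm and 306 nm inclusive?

Enumerate all n_i → n_f pairs with 1 ≤ n_f < n_i ≤ 6 and compute λ = 1240 / [13.6·9·(1/n_f² − 1/n_i²)].
Lines falling in [204, 306] nm: 4→3 (208.4 nm), 6→4 (291.8 nm).

2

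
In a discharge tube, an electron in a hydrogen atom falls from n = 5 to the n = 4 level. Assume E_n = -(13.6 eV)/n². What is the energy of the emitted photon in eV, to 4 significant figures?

0.3060 eV

E_5 = −13.60/25 = −0.5440 eV and E_4 = −13.60/16 = −0.8500 eV.
The photon energy is |E_5 − E_4| = 0.3060 eV.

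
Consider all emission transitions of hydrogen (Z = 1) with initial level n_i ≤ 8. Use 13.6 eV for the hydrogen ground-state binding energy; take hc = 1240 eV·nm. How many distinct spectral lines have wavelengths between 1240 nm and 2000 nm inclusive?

3

Enumerate all n_i → n_f pairs with 1 ≤ n_f < n_i ≤ 8 and compute λ = 1240 / [13.6·1·(1/n_f² − 1/n_i²)].
Lines falling in [1240, 2000] nm: 5→3 (1282 nm), 4→3 (1876 nm), 8→4 (1945 nm).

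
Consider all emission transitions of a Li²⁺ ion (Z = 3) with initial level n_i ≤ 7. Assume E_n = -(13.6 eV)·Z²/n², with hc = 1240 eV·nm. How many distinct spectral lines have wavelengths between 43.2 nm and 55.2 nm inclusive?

Enumerate all n_i → n_f pairs with 1 ≤ n_f < n_i ≤ 7 and compute λ = 1240 / [13.6·9·(1/n_f² − 1/n_i²)].
Lines falling in [43.2, 55.2] nm: 7→2 (44.12 nm), 6→2 (45.59 nm), 5→2 (48.24 nm), 4→2 (54.03 nm).

4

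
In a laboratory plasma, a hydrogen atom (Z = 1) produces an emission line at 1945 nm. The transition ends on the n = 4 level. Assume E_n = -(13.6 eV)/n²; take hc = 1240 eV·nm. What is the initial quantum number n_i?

n_i = 8

The photon energy is ΔE = hc/λ = 1240 / 1945 = 0.6375 eV.
With Z = 1, ΔE = 13.60 × (1/n_f² − 1/n_i²), so 1/n_f² − 1/n_i² = 0.04688.
With n_f = 4: 1/n_i² = 1/16 − 0.04688 = 0.01562, so n_i ≈ 8.00.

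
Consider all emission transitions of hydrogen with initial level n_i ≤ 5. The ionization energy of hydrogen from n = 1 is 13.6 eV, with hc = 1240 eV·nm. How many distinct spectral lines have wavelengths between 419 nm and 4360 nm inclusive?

6

Enumerate all n_i → n_f pairs with 1 ≤ n_f < n_i ≤ 5 and compute λ = 1240 / [13.6·1·(1/n_f² − 1/n_i²)].
Lines falling in [419, 4360] nm: 5→2 (434.2 nm), 4→2 (486.3 nm), 3→2 (656.5 nm), 5→3 (1282 nm), 4→3 (1876 nm), 5→4 (4052 nm).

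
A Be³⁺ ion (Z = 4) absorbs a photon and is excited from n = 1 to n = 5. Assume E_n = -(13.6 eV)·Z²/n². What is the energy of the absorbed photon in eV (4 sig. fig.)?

208.9 eV

The Bohr energies scale as Z², so for Z = 4: E_n = −217.6/n² eV.
E_5 = −217.6/25 = −8.704 eV and E_1 = −217.6/1 = −217.6 eV.
The photon energy is |E_5 − E_1| = 208.9 eV.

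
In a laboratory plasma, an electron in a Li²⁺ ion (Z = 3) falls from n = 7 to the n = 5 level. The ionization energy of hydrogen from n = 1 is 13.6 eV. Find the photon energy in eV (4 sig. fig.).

The Bohr energies scale as Z², so for Z = 3: E_n = −122.4/n² eV.
E_7 = −122.4/49 = −2.498 eV and E_5 = −122.4/25 = −4.896 eV.
The photon energy is |E_7 − E_5| = 2.398 eV.

2.398 eV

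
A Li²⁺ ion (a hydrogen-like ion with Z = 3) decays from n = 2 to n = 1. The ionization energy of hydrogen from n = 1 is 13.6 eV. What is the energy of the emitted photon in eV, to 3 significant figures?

The Bohr energies scale as Z², so for Z = 3: E_n = −122.4/n² eV.
E_2 = −122.4/4 = −30.60 eV and E_1 = −122.4/1 = −122.4 eV.
The photon energy is |E_2 − E_1| = 91.8 eV.

91.8 eV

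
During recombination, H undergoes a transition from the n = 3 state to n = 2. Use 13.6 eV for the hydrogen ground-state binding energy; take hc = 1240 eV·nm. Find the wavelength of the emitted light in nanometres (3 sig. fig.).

656 nm

ΔE = 13.60 × (1/2² − 1/3²) = 13.60 × 0.1389 = 1.889 eV.
λ = hc/ΔE = 1240 / 1.889 = 656 nm.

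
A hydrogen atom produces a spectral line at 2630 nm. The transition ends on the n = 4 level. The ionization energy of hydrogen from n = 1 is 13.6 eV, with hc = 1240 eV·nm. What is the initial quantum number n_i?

The photon energy is ΔE = hc/λ = 1240 / 2630 = 0.4715 eV.
With Z = 1, ΔE = 13.60 × (1/n_f² − 1/n_i²), so 1/n_f² − 1/n_i² = 0.03467.
With n_f = 4: 1/n_i² = 1/16 − 0.03467 = 0.02783, so n_i ≈ 5.99.

n_i = 6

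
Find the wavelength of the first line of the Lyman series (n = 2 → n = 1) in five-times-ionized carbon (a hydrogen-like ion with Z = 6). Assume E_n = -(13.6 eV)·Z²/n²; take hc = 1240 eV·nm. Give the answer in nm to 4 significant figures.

3.377 nm

The Lyman series terminates on n_f = 1; the first line has n_i = 1+1 = 2.
ΔE = 489.6 × (1/1² − 1/2²) = 367.2 eV.
λ = 1240 / 367.2 = 3.377 nm.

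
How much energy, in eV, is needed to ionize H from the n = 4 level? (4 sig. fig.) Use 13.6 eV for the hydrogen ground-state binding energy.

0.8500 eV

E_4 = −13.60/16 = −0.8500 eV, so ionization (to E = 0) requires 0.8500 eV.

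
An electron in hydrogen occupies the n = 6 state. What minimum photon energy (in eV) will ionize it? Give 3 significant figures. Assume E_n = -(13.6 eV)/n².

0.378 eV

E_6 = −13.60/36 = −0.378 eV, so ionization (to E = 0) requires 0.378 eV.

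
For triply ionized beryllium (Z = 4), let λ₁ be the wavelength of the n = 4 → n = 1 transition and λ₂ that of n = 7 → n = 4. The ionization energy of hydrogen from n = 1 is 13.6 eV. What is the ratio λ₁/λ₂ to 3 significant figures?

λ ∝ 1/ΔE ∝ 1/(1/n_f² − 1/n_i²), and the Z² and hc factors cancel in the ratio.
λ₁/λ₂ = (1/4² − 1/7²)/(1/1² − 1/4²) = 0.04209/0.9375 = 0.0449.

0.0449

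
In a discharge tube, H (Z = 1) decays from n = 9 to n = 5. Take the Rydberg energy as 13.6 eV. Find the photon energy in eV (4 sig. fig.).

E_9 = −13.60/81 = −0.1679 eV and E_5 = −13.60/25 = −0.5440 eV.
The photon energy is |E_9 − E_5| = 0.3761 eV.

0.3761 eV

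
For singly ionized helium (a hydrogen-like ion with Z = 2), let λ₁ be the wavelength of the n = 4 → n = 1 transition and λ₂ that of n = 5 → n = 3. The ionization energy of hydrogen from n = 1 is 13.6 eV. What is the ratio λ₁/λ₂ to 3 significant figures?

0.0759

λ ∝ 1/ΔE ∝ 1/(1/n_f² − 1/n_i²), and the Z² and hc factors cancel in the ratio.
λ₁/λ₂ = (1/3² − 1/5²)/(1/1² − 1/4²) = 0.07111/0.9375 = 0.0759.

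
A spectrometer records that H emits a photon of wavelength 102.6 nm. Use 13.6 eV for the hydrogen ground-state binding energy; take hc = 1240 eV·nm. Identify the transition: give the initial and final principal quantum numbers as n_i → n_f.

n_i = 3, n_f = 1

The photon energy is ΔE = hc/λ = 1240 / 102.6 = 12.09 eV.
With Z = 1, ΔE = 13.60 × (1/n_f² − 1/n_i²), so 1/n_f² − 1/n_i² = 0.8887.
Trying n_f = 1 gives 1/n_i² = 0.1113, i.e. n_i ≈ 3; this pair matches.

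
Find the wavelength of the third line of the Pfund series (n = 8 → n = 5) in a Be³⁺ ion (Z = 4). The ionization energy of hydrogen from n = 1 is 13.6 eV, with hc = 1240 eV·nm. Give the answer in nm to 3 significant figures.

234 nm

The Pfund series terminates on n_f = 5; the third line has n_i = 5+3 = 8.
ΔE = 217.6 × (1/5² − 1/8²) = 5.304 eV.
λ = 1240 / 5.304 = 234 nm.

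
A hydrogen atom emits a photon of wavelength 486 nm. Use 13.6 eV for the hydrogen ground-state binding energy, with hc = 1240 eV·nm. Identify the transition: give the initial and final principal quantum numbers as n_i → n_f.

The photon energy is ΔE = hc/λ = 1240 / 486 = 2.551 eV.
With Z = 1, ΔE = 13.60 × (1/n_f² − 1/n_i²), so 1/n_f² − 1/n_i² = 0.1876.
Trying n_f = 2 gives 1/n_i² = 0.06239, i.e. n_i ≈ 4; this pair matches.

n_i = 4, n_f = 2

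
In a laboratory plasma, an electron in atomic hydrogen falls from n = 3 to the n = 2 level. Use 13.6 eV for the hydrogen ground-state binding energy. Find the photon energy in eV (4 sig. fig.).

1.889 eV

E_3 = −13.60/9 = −1.511 eV and E_2 = −13.60/4 = −3.400 eV.
The photon energy is |E_3 − E_2| = 1.889 eV.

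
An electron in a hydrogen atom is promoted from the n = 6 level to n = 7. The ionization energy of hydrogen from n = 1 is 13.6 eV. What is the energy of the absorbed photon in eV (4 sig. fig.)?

E_7 = −13.60/49 = −0.2776 eV and E_6 = −13.60/36 = −0.3778 eV.
The photon energy is |E_7 − E_6| = 0.1002 eV.

0.1002 eV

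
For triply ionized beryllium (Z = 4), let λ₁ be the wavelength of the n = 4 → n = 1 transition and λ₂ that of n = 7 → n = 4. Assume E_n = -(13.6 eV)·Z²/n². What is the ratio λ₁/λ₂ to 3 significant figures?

λ ∝ 1/ΔE ∝ 1/(1/n_f² − 1/n_i²), and the Z² and hc factors cancel in the ratio.
λ₁/λ₂ = (1/4² − 1/7²)/(1/1² − 1/4²) = 0.04209/0.9375 = 0.0449.

0.0449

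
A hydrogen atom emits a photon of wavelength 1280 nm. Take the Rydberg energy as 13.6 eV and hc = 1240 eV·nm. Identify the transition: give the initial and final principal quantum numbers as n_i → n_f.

The photon energy is ΔE = hc/λ = 1240 / 1280 = 0.9688 eV.
With Z = 1, ΔE = 13.60 × (1/n_f² − 1/n_i²), so 1/n_f² − 1/n_i² = 0.07123.
Trying n_f = 3 gives 1/n_i² = 0.03988, i.e. n_i ≈ 5; this pair matches.

n_i = 5, n_f = 3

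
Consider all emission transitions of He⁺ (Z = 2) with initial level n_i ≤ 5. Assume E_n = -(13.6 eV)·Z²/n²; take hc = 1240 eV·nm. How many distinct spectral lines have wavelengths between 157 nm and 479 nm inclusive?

Enumerate all n_i → n_f pairs with 1 ≤ n_f < n_i ≤ 5 and compute λ = 1240 / [13.6·4·(1/n_f² − 1/n_i²)].
Lines falling in [157, 479] nm: 3→2 (164.1 nm), 5→3 (320.5 nm), 4→3 (468.9 nm).

3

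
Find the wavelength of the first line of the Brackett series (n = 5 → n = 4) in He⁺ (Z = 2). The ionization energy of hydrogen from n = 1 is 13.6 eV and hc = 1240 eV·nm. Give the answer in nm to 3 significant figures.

1010 nm

The Brackett series terminates on n_f = 4; the first line has n_i = 4+1 = 5.
ΔE = 54.40 × (1/4² − 1/5²) = 1.224 eV.
λ = 1240 / 1.224 = 1010 nm.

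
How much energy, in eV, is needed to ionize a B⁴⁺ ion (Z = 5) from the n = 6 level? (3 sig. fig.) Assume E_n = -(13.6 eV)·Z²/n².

9.44 eV

E_n = −13.6 Z²/n² = −340.0/n² eV for Z = 5.
E_6 = −340.0/36 = −9.44 eV, so ionization (to E = 0) requires 9.44 eV.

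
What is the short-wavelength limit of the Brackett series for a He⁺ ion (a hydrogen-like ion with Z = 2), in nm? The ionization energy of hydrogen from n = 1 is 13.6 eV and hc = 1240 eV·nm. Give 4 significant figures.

The Brackett series has lower level n_f = 4; the series limit corresponds to n_i → ∞.
ΔE_max = 13.6 × 4 / 4² = 3.400 eV.
λ_min = 1240 / 3.400 = 364.7 nm.

364.7 nm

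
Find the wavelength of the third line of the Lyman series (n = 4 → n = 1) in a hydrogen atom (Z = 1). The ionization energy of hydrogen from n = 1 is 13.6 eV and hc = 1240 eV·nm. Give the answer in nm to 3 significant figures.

97.3 nm

The Lyman series terminates on n_f = 1; the third line has n_i = 1+3 = 4.
ΔE = 13.60 × (1/1² − 1/4²) = 12.75 eV.
λ = 1240 / 12.75 = 97.3 nm.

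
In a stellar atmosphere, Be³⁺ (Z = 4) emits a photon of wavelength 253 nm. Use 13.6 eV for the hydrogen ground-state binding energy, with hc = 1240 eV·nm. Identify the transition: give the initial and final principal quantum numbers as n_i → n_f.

n_i = 5, n_f = 4

The photon energy is ΔE = hc/λ = 1240 / 253 = 4.901 eV.
With Z = 4, ΔE = 217.6 × (1/n_f² − 1/n_i²), so 1/n_f² − 1/n_i² = 0.02252.
Trying n_f = 4 gives 1/n_i² = 0.03998, i.e. n_i ≈ 5; this pair matches.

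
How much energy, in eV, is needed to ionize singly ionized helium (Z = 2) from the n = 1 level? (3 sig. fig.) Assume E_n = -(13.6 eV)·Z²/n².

54.4 eV

E_n = −13.6 Z²/n² = −54.40/n² eV for Z = 2.
E_1 = −54.40/1 = −54.4 eV, so ionization (to E = 0) requires 54.4 eV.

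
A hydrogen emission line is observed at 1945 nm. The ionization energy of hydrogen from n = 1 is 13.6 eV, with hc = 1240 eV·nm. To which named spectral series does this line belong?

ΔE = 1240/1945 = 0.6375 eV.
This matches 13.6 × (1/4² − 1/8²), so n_f = 4: the Brackett series.

Brackett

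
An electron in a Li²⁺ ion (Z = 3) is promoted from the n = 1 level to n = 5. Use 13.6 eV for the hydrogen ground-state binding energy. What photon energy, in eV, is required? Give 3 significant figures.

118 eV

The Bohr energies scale as Z², so for Z = 3: E_n = −122.4/n² eV.
E_5 = −122.4/25 = −4.896 eV and E_1 = −122.4/1 = −122.4 eV.
The photon energy is |E_5 − E_1| = 118 eV.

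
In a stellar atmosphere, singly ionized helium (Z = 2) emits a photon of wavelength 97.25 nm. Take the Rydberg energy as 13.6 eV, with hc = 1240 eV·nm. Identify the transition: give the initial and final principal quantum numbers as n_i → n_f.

n_i = 8, n_f = 2

The photon energy is ΔE = hc/λ = 1240 / 97.25 = 12.75 eV.
With Z = 2, ΔE = 54.40 × (1/n_f² − 1/n_i²), so 1/n_f² − 1/n_i² = 0.2344.
Trying n_f = 2 gives 1/n_i² = 0.01561, i.e. n_i ≈ 8; this pair matches.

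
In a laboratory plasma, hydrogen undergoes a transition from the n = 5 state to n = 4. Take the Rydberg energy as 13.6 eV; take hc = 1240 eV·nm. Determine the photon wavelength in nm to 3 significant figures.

4050 nm

ΔE = 13.60 × (1/4² − 1/5²) = 13.60 × 0.02250 = 0.3060 eV.
λ = hc/ΔE = 1240 / 0.3060 = 4050 nm.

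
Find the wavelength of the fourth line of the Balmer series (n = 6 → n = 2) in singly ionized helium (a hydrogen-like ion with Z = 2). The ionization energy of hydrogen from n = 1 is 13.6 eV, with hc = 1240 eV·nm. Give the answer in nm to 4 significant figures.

The Balmer series terminates on n_f = 2; the fourth line has n_i = 2+4 = 6.
ΔE = 54.40 × (1/2² − 1/6²) = 12.09 eV.
λ = 1240 / 12.09 = 102.6 nm.

102.6 nm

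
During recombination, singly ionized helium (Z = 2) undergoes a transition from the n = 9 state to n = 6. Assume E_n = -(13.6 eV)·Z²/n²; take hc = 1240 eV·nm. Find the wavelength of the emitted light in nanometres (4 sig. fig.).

1477 nm

For Z = 2 the level energies scale as Z², so the effective Rydberg energy is 13.6 × 4 = 54.40 eV.
ΔE = 54.40 × (1/6² − 1/9²) = 54.40 × 0.01543 = 0.8395 eV.
λ = hc/ΔE = 1240 / 0.8395 = 1477 nm.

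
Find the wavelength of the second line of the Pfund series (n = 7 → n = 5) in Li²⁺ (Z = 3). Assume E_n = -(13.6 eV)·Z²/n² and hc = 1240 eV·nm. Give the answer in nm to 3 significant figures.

The Pfund series terminates on n_f = 5; the second line has n_i = 5+2 = 7.
ΔE = 122.4 × (1/5² − 1/7²) = 2.398 eV.
λ = 1240 / 2.398 = 517 nm.

517 nm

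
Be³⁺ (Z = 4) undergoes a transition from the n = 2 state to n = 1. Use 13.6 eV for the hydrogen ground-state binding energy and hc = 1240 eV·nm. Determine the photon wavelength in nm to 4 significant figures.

For Z = 4 the level energies scale as Z², so the effective Rydberg energy is 13.6 × 16 = 217.6 eV.
ΔE = 217.6 × (1/1² − 1/2²) = 217.6 × 0.7500 = 163.2 eV.
λ = hc/ΔE = 1240 / 163.2 = 7.598 nm.

7.598 nm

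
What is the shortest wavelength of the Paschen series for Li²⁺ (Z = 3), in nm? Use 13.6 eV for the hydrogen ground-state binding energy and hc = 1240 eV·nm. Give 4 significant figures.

The Paschen series has lower level n_f = 3; the series limit corresponds to n_i → ∞.
ΔE_max = 13.6 × 9 / 3² = 13.60 eV.
λ_min = 1240 / 13.60 = 91.18 nm.

91.18 nm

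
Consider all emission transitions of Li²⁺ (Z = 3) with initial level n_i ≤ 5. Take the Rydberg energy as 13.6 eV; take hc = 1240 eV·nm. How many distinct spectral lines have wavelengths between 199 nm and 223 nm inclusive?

1

Enumerate all n_i → n_f pairs with 1 ≤ n_f < n_i ≤ 5 and compute λ = 1240 / [13.6·9·(1/n_f² − 1/n_i²)].
Lines falling in [199, 223] nm: 4→3 (208.4 nm).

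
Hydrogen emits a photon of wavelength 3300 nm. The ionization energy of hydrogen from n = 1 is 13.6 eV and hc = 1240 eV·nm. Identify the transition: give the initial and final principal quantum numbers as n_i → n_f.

The photon energy is ΔE = hc/λ = 1240 / 3300 = 0.3758 eV.
With Z = 1, ΔE = 13.60 × (1/n_f² − 1/n_i²), so 1/n_f² − 1/n_i² = 0.02763.
Trying n_f = 5 gives 1/n_i² = 0.01237, i.e. n_i ≈ 9; this pair matches.

n_i = 9, n_f = 5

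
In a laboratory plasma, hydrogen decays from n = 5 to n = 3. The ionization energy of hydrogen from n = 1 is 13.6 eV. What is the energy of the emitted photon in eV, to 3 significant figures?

E_5 = −13.60/25 = −0.5440 eV and E_3 = −13.60/9 = −1.511 eV.
The photon energy is |E_5 − E_3| = 0.967 eV.

0.967 eV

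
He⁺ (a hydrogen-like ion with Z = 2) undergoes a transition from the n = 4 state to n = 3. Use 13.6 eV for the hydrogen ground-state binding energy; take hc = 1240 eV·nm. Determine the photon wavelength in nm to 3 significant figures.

For Z = 2 the level energies scale as Z², so the effective Rydberg energy is 13.6 × 4 = 54.40 eV.
ΔE = 54.40 × (1/3² − 1/4²) = 54.40 × 0.04861 = 2.644 eV.
λ = hc/ΔE = 1240 / 2.644 = 469 nm.

469 nm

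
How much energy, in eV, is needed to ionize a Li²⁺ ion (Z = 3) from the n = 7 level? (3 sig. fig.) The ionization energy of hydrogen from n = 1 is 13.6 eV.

E_n = −13.6 Z²/n² = −122.4/n² eV for Z = 3.
E_7 = −122.4/49 = −2.50 eV, so ionization (to E = 0) requires 2.50 eV.

2.50 eV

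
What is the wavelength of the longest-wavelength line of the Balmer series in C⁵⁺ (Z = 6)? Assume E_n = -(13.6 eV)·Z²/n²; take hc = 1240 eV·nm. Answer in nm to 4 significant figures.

18.24 nm

The Balmer series terminates on n_f = 2; the first line has n_i = 2+1 = 3.
ΔE = 489.6 × (1/2² − 1/3²) = 68.00 eV.
λ = 1240 / 68.00 = 18.24 nm.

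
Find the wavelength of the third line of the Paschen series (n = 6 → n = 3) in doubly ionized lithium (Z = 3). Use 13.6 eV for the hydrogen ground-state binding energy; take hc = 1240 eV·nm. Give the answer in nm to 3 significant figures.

The Paschen series terminates on n_f = 3; the third line has n_i = 3+3 = 6.
ΔE = 122.4 × (1/3² − 1/6²) = 10.20 eV.
λ = 1240 / 10.20 = 122 nm.

122 nm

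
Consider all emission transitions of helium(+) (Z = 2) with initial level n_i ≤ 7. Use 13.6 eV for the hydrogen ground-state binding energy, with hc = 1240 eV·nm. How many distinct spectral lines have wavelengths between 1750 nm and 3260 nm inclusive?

Enumerate all n_i → n_f pairs with 1 ≤ n_f < n_i ≤ 7 and compute λ = 1240 / [13.6·4·(1/n_f² − 1/n_i²)].
Lines falling in [1750, 3260] nm: 6→5 (1865 nm), 7→6 (3093 nm).

2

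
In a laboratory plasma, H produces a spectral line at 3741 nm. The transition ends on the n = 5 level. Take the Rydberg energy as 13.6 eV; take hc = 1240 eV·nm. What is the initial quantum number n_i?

The photon energy is ΔE = hc/λ = 1240 / 3741 = 0.3315 eV.
With Z = 1, ΔE = 13.60 × (1/n_f² − 1/n_i²), so 1/n_f² − 1/n_i² = 0.02437.
With n_f = 5: 1/n_i² = 1/25 − 0.02437 = 0.01563, so n_i ≈ 8.00.

n_i = 8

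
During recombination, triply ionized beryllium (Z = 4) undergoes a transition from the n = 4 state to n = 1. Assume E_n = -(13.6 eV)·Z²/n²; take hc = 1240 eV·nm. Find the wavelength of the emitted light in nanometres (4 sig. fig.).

For Z = 4 the level energies scale as Z², so the effective Rydberg energy is 13.6 × 16 = 217.6 eV.
ΔE = 217.6 × (1/1² − 1/4²) = 217.6 × 0.9375 = 204.0 eV.
λ = hc/ΔE = 1240 / 204.0 = 6.078 nm.

6.078 nm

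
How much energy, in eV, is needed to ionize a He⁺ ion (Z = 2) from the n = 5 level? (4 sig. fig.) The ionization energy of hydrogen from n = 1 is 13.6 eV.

E_n = −13.6 Z²/n² = −54.40/n² eV for Z = 2.
E_5 = −54.40/25 = −2.176 eV, so ionization (to E = 0) requires 2.176 eV.

2.176 eV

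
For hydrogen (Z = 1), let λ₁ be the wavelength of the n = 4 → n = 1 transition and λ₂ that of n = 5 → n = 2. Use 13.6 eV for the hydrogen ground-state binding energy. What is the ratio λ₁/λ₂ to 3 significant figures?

λ ∝ 1/ΔE ∝ 1/(1/n_f² − 1/n_i²), and the Z² and hc factors cancel in the ratio.
λ₁/λ₂ = (1/2² − 1/5²)/(1/1² − 1/4²) = 0.2100/0.9375 = 0.224.

0.224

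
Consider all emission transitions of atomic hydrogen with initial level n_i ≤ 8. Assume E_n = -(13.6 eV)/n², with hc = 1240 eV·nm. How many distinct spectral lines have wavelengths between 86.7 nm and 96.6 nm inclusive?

Enumerate all n_i → n_f pairs with 1 ≤ n_f < n_i ≤ 8 and compute λ = 1240 / [13.6·1·(1/n_f² − 1/n_i²)].
Lines falling in [86.7, 96.6] nm: 8→1 (92.62 nm), 7→1 (93.08 nm), 6→1 (93.78 nm), 5→1 (94.98 nm).

4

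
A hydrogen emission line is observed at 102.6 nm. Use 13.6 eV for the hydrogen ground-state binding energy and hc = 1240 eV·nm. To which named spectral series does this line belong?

ΔE = 1240/102.6 = 12.09 eV.
This matches 13.6 × (1/1² − 1/3²), so n_f = 1: the Lyman series.

Lyman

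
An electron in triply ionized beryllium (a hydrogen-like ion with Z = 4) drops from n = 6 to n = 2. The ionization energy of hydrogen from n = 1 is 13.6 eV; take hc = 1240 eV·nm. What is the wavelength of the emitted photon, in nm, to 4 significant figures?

For Z = 4 the level energies scale as Z², so the effective Rydberg energy is 13.6 × 16 = 217.6 eV.
ΔE = 217.6 × (1/2² − 1/6²) = 217.6 × 0.2222 = 48.36 eV.
λ = hc/ΔE = 1240 / 48.36 = 25.64 nm.

25.64 nm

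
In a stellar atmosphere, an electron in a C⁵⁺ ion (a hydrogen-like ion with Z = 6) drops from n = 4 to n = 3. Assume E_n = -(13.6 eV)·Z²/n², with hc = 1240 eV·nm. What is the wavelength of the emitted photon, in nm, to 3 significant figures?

52.1 nm

For Z = 6 the level energies scale as Z², so the effective Rydberg energy is 13.6 × 36 = 489.6 eV.
ΔE = 489.6 × (1/3² − 1/4²) = 489.6 × 0.04861 = 23.80 eV.
λ = hc/ΔE = 1240 / 23.80 = 52.1 nm.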